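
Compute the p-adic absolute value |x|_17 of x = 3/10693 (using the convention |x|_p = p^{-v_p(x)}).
|3/10693|_17 = 289

Step 1 — compute v_17(x) by factoring powers of 17 out of the numerator and denominator: v_17(3/10693) = -2. Step 2 — apply |x|_p = p^{-v_p(x)} = 17^{2} = 289.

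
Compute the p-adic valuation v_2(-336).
v_2(-336) = 4

v_2(n) is the largest exponent k such that 2^k divides n. Factor out: -336 = -2^4 · 21. (Sign doesn't affect v_p.) So v_2(-336) = 4.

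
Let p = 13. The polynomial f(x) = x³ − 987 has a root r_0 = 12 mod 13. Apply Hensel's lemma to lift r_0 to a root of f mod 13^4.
r_3 = 19200 (mod 28561)

Hensel: r_{i+1} = r_i − f(r_i)/f′(r_i) mod 13^{i+2}, where f′(x) = 3x². Iterate:
  r_0 = 12 (mod 13)
  r_1 = 103 (mod 169)
  r_2 = 1624 (mod 2197)
  r_3 = 19200 (mod 28561)
Final: r = 19200 with f(r) ≡ 0 mod 13^4.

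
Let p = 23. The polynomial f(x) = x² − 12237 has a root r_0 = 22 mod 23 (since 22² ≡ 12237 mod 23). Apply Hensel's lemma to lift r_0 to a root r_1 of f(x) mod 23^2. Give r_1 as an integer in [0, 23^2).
r_1 = 229 (mod 529)

Hensel's recurrence: r_{i+1} = r_i − f(r_i)·(f′(r_i))^{-1} mod 23^{i+2}, with f′(x) = 2x. Iterate:
  r_0 = 22 (mod 23)
  r_1 = 229 (mod 529)
Final: r_1 = 229, and one checks f(r_1) ≡ 0 mod 23^2.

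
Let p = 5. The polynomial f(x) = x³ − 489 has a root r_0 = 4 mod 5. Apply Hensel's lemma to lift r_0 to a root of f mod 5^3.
r_2 = 104 (mod 125)

Hensel: r_{i+1} = r_i − f(r_i)/f′(r_i) mod 5^{i+2}, where f′(x) = 3x². Iterate:
  r_0 = 4 (mod 5)
  r_1 = 4 (mod 25)
  r_2 = 104 (mod 125)
Final: r = 104 with f(r) ≡ 0 mod 5^3.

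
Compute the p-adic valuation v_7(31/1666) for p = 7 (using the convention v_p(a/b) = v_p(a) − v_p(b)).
v_7(31/1666) = -2

Factor powers of 7 from the numerator and denominator of the reduced fraction: 31 = 7^0 · 31 and 1666 = 7^2 · 34. Apply v_p(a/b) = v_p(a) − v_p(b): v_7(31/1666) = 0 − 2 = -2.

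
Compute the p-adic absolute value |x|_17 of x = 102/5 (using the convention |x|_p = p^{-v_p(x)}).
|102/5|_17 = 1/17

Step 1 — compute v_17(x) by factoring powers of 17 out of the numerator and denominator: v_17(102/5) = 1. Step 2 — apply |x|_p = p^{-v_p(x)} = 17^{-1} = 1/17.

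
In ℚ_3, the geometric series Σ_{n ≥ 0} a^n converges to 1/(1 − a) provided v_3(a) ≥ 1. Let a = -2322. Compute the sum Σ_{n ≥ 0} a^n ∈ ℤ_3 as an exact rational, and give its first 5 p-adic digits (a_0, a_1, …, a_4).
Σ a^n = 1/(1 − a) = 1/2323;  first 5 digits = (1, 0, 0, 1, 1)

v_3(a) = 3 ≥ 1, so the series converges in ℤ_3 to 1/(1 − a) = 1/(1 − (-2322)) = 1/2323. Expand this rational in ℤ_3: compute digits iteratively via d_i = x_i mod 3, x_{i+1} = (x_i − d_i)/3. The first 5 digits are (1, 0, 0, 1, 1).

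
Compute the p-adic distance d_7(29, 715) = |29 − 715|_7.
d_7(29, 715) = 1/343

Step 1 — x − y = 29 − 715 = -686. Step 2 — v_7(-686) = 3 (factor: -686 = −(7^3 · 2); the sign does not affect v_p). Step 3 — |x − y|_7 = 7^{-3} = 1/343.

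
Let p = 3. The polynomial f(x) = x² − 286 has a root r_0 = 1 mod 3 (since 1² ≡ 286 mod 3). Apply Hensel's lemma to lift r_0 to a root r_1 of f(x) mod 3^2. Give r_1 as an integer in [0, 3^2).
r_1 = 4 (mod 9)

Hensel's recurrence: r_{i+1} = r_i − f(r_i)·(f′(r_i))^{-1} mod 3^{i+2}, with f′(x) = 2x. Iterate:
  r_0 = 1 (mod 3)
  r_1 = 4 (mod 9)
Final: r_1 = 4, and one checks f(r_1) ≡ 0 mod 3^2.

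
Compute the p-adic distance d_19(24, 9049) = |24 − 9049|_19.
d_19(24, 9049) = 1/361

Step 1 — x − y = 24 − 9049 = -9025. Step 2 — v_19(-9025) = 2 (factor: -9025 = −(19^2 · 25); the sign does not affect v_p). Step 3 — |x − y|_19 = 19^{-2} = 1/361.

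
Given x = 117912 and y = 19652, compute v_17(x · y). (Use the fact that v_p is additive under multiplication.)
v_17(2317206624) = 6

v_p(x) = 3 (factor: 117912 = 17^3 · 24); v_p(y) = 3 (factor: 19652 = 17^3 · 4). Additivity: v_p(xy) = v_p(x) + v_p(y) = 3 + 3 = 6. (Direct check: xy = 2317206624 = 17^6 · (96).)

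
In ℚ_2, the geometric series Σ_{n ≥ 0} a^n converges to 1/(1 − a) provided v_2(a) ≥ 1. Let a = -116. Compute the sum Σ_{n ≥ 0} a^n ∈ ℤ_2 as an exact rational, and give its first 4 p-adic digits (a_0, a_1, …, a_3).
Σ a^n = 1/(1 − a) = 1/117;  first 4 digits = (1, 0, 1, 1)

v_2(a) = 2 ≥ 1, so the series converges in ℤ_2 to 1/(1 − a) = 1/(1 − (-116)) = 1/117. Expand this rational in ℤ_2: compute digits iteratively via d_i = x_i mod 2, x_{i+1} = (x_i − d_i)/2. The first 4 digits are (1, 0, 1, 1).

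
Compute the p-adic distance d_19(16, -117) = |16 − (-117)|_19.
d_19(16, -117) = 1/19

Step 1 — x − y = 16 − (-117) = 133. Step 2 — v_19(133) = 1 (factor: 133 = (19^1 · 7); the sign does not affect v_p). Step 3 — |x − y|_19 = 19^{-1} = 1/19.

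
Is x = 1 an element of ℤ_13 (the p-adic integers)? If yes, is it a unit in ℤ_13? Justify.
x ∈ ℤ_13^× (unit); v_13(x) = 0

ℤ_13 = {x ∈ ℚ_13 : v_13(x) ≥ 0} and ℤ_13^× = {x ∈ ℤ_13 : v_13(x) = 0}. Here v_13(1) = v_13(num) − v_13(den) = 0; compare against these criteria.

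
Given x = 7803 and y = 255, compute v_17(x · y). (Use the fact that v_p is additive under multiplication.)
v_17(1989765) = 3

v_p(x) = 2 (factor: 7803 = 17^2 · 27); v_p(y) = 1 (factor: 255 = 17^1 · 15). Additivity: v_p(xy) = v_p(x) + v_p(y) = 2 + 1 = 3. (Direct check: xy = 1989765 = 17^3 · (405).)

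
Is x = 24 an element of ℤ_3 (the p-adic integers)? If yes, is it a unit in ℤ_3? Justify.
x ∈ ℤ_3 but not a unit; v_3(x) = 1 > 0

ℤ_3 = {x ∈ ℚ_3 : v_3(x) ≥ 0} and ℤ_3^× = {x ∈ ℤ_3 : v_3(x) = 0}. Here v_3(24) = v_3(num) − v_3(den) = 1; compare against these criteria.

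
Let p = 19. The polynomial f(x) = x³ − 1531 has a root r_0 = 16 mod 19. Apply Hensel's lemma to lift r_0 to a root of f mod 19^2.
r_1 = 282 (mod 361)

Hensel: r_{i+1} = r_i − f(r_i)/f′(r_i) mod 19^{i+2}, where f′(x) = 3x². Iterate:
  r_0 = 16 (mod 19)
  r_1 = 282 (mod 361)
Final: r = 282 with f(r) ≡ 0 mod 19^2.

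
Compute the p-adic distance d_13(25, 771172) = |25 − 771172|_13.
d_13(25, 771172) = 1/28561

Step 1 — x − y = 25 − 771172 = -771147. Step 2 — v_13(-771147) = 4 (factor: -771147 = −(13^4 · 27); the sign does not affect v_p). Step 3 — |x − y|_13 = 13^{-4} = 1/28561.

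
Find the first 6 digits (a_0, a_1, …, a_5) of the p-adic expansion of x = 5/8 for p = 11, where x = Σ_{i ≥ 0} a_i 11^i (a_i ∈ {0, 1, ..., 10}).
(a_0, …, a_5) = (2, 4, 1, 4, 1, 4)

v_11(5/8) = 0 (numerator and denominator both coprime to 11), so x ∈ ℤ_11^×. Compute digits iteratively via a_i = x_i mod 11, x_{i+1} = (x_i − a_i)/11, with x_0 = x:
  x_0 = 5/8;  a_0 = 2;  x_1 = (x_0 − 2)/11 = -1/8
  x_1 = -1/8;  a_1 = 4;  x_2 = (x_1 − 4)/11 = -3/8
  x_2 = -3/8;  a_2 = 1;  x_3 = (x_2 − 1)/11 = -1/8
  x_3 = -1/8;  a_3 = 4;  x_4 = (x_3 − 4)/11 = -3/8
  x_4 = -3/8;  a_4 = 1;  x_5 = (x_4 − 1)/11 = -1/8
  x_5 = -1/8;  a_5 = 4;  x_6 = (x_5 − 4)/11 = -3/8
Digits: (2, 4, 1, 4, 1, 4).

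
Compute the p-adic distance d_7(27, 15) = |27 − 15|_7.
d_7(27, 15) = 1

Step 1 — x − y = 27 − 15 = 12. Step 2 — v_7(12) = 0 (factor: 12 = (7^0 · 12); the sign does not affect v_p). Step 3 — |x − y|_7 = 7^{0} = 1.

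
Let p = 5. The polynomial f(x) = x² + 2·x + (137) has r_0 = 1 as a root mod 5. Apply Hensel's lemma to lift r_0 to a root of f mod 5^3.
r_2 = 66 (mod 125)

Hensel: r_{i+1} = r_i − f(r_i)·(f′(r_i))^{-1} mod 5^{i+2}, f′(x) = 2x + 2. Iterate:
  r_0 = 1 (mod 5)
  r_1 = 16 (mod 25)
  r_2 = 66 (mod 125)
Final: r = 66 satisfies f(r) ≡ 0 mod 5^3.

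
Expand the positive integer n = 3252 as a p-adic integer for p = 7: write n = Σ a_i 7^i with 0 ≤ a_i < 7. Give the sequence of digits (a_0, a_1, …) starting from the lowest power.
(a_0, a_1, …) = (4, 2, 3, 2, 1)

Repeated division by 7 gives the digits low-to-high: 3252 = 4 + 2·7^1 + 3·7^2 + 2·7^3 + 1·7^4. Digit sequence: (4, 2, 3, 2, 1).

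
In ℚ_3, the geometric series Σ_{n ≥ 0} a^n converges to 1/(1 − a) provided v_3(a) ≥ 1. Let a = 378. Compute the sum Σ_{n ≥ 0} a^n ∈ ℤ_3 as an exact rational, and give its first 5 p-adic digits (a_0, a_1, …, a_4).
Σ a^n = 1/(1 − a) = -1/377;  first 5 digits = (1, 0, 0, 2, 1)

v_3(a) = 3 ≥ 1, so the series converges in ℤ_3 to 1/(1 − a) = 1/(1 − 378) = -1/377. Expand this rational in ℤ_3: compute digits iteratively via d_i = x_i mod 3, x_{i+1} = (x_i − d_i)/3. The first 5 digits are (1, 0, 0, 2, 1).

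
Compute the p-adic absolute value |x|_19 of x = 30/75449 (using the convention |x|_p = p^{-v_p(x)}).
|30/75449|_19 = 6859

Step 1 — compute v_19(x) by factoring powers of 19 out of the numerator and denominator: v_19(30/75449) = -3. Step 2 — apply |x|_p = p^{-v_p(x)} = 19^{3} = 6859.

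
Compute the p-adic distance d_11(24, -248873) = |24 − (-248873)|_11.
d_11(24, -248873) = 1/14641

Step 1 — x − y = 24 − (-248873) = 248897. Step 2 — v_11(248897) = 4 (factor: 248897 = (11^4 · 17); the sign does not affect v_p). Step 3 — |x − y|_11 = 11^{-4} = 1/14641.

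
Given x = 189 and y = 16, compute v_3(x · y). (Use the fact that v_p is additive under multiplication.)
v_3(3024) = 3

v_p(x) = 3 (factor: 189 = 3^3 · 7); v_p(y) = 0 (factor: 16 = 3^0 · 16). Additivity: v_p(xy) = v_p(x) + v_p(y) = 3 + 0 = 3. (Direct check: xy = 3024 = 3^3 · (112).)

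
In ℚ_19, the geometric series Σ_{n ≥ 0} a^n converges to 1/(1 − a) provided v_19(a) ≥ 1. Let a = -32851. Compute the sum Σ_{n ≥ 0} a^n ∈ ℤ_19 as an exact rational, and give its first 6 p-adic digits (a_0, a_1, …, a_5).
Σ a^n = 1/(1 − a) = 1/32852;  first 6 digits = (1, 0, 4, 14, 15, 17)

v_19(a) = 2 ≥ 1, so the series converges in ℤ_19 to 1/(1 − a) = 1/(1 − (-32851)) = 1/32852. Expand this rational in ℤ_19: compute digits iteratively via d_i = x_i mod 19, x_{i+1} = (x_i − d_i)/19. The first 6 digits are (1, 0, 4, 14, 15, 17).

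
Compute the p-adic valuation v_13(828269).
v_13(828269) = 4

v_13(n) is the largest exponent k such that 13^k divides n. Factor out: 828269 = 13^4 · 29. (Sign doesn't affect v_p.) So v_13(828269) = 4.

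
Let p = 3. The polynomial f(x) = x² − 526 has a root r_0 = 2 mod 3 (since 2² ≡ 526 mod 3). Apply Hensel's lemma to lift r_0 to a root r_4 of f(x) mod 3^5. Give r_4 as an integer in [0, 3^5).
r_4 = 173 (mod 243)

Hensel's recurrence: r_{i+1} = r_i − f(r_i)·(f′(r_i))^{-1} mod 3^{i+2}, with f′(x) = 2x. Iterate:
  r_0 = 2 (mod 3)
  r_1 = 2 (mod 9)
  r_2 = 11 (mod 27)
  r_3 = 11 (mod 81)
  r_4 = 173 (mod 243)
Final: r_4 = 173, and one checks f(r_4) ≡ 0 mod 3^5.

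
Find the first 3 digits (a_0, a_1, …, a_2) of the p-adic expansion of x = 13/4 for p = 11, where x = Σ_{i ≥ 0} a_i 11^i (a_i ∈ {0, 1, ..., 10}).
(a_0, …, a_2) = (6, 8, 2)

v_11(13/4) = 0 (numerator and denominator both coprime to 11), so x ∈ ℤ_11^×. Compute digits iteratively via a_i = x_i mod 11, x_{i+1} = (x_i − a_i)/11, with x_0 = x:
  x_0 = 13/4;  a_0 = 6;  x_1 = (x_0 − 6)/11 = -1/4
  x_1 = -1/4;  a_1 = 8;  x_2 = (x_1 − 8)/11 = -3/4
  x_2 = -3/4;  a_2 = 2;  x_3 = (x_2 − 2)/11 = -1/4
Digits: (6, 8, 2).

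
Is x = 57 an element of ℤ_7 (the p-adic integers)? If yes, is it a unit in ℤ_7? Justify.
x ∈ ℤ_7^× (unit); v_7(x) = 0

ℤ_7 = {x ∈ ℚ_7 : v_7(x) ≥ 0} and ℤ_7^× = {x ∈ ℤ_7 : v_7(x) = 0}. Here v_7(57) = v_7(num) − v_7(den) = 0; compare against these criteria.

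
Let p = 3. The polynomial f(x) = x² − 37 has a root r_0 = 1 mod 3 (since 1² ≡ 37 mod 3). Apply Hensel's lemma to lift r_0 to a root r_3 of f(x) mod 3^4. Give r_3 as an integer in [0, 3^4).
r_3 = 19 (mod 81)

Hensel's recurrence: r_{i+1} = r_i − f(r_i)·(f′(r_i))^{-1} mod 3^{i+2}, with f′(x) = 2x. Iterate:
  r_0 = 1 (mod 3)
  r_1 = 1 (mod 9)
  r_2 = 19 (mod 27)
  r_3 = 19 (mod 81)
Final: r_3 = 19, and one checks f(r_3) ≡ 0 mod 3^4.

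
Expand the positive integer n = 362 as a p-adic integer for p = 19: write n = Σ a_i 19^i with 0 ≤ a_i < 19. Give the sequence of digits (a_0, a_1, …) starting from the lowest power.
(a_0, a_1, …) = (1, 0, 1)

Repeated division by 19 gives the digits low-to-high: 362 = 1 + 1·19^2. Digit sequence: (1, 0, 1).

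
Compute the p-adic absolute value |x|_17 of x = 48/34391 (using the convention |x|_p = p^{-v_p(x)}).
|48/34391|_17 = 4913

Step 1 — compute v_17(x) by factoring powers of 17 out of the numerator and denominator: v_17(48/34391) = -3. Step 2 — apply |x|_p = p^{-v_p(x)} = 17^{3} = 4913.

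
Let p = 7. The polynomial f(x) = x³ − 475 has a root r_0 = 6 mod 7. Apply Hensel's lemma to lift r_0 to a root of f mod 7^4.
r_3 = 27 (mod 2401)

Hensel: r_{i+1} = r_i − f(r_i)/f′(r_i) mod 7^{i+2}, where f′(x) = 3x². Iterate:
  r_0 = 6 (mod 7)
  r_1 = 27 (mod 49)
  r_2 = 27 (mod 343)
  r_3 = 27 (mod 2401)
Final: r = 27 with f(r) ≡ 0 mod 7^4.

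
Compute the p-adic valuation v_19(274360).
v_19(274360) = 3

v_19(n) is the largest exponent k such that 19^k divides n. Factor out: 274360 = 19^3 · 40. (Sign doesn't affect v_p.) So v_19(274360) = 3.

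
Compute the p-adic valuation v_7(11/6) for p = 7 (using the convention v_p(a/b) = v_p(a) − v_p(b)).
v_7(11/6) = 0

Factor powers of 7 from the numerator and denominator of the reduced fraction: 11 = 7^0 · 11 and 6 = 7^0 · 6. Apply v_p(a/b) = v_p(a) − v_p(b): v_7(11/6) = 0 − 0 = 0.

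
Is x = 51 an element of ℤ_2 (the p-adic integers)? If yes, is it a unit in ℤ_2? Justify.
x ∈ ℤ_2^× (unit); v_2(x) = 0

ℤ_2 = {x ∈ ℚ_2 : v_2(x) ≥ 0} and ℤ_2^× = {x ∈ ℤ_2 : v_2(x) = 0}. Here v_2(51) = v_2(num) − v_2(den) = 0; compare against these criteria.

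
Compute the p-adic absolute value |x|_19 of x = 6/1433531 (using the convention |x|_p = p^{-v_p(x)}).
|6/1433531|_19 = 130321

Step 1 — compute v_19(x) by factoring powers of 19 out of the numerator and denominator: v_19(6/1433531) = -4. Step 2 — apply |x|_p = p^{-v_p(x)} = 19^{4} = 130321.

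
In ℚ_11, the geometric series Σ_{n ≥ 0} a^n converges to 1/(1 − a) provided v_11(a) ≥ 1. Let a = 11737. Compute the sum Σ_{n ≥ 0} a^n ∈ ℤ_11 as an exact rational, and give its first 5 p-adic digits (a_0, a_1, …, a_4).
Σ a^n = 1/(1 − a) = -1/11736;  first 5 digits = (1, 0, 9, 8, 4)

v_11(a) = 2 ≥ 1, so the series converges in ℤ_11 to 1/(1 − a) = 1/(1 − 11737) = -1/11736. Expand this rational in ℤ_11: compute digits iteratively via d_i = x_i mod 11, x_{i+1} = (x_i − d_i)/11. The first 5 digits are (1, 0, 9, 8, 4).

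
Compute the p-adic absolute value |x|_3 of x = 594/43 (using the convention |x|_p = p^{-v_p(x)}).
|594/43|_3 = 1/27

Step 1 — compute v_3(x) by factoring powers of 3 out of the numerator and denominator: v_3(594/43) = 3. Step 2 — apply |x|_p = p^{-v_p(x)} = 3^{-3} = 1/27.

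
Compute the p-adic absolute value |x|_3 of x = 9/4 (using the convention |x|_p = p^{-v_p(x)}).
|9/4|_3 = 1/9

Step 1 — compute v_3(x) by factoring powers of 3 out of the numerator and denominator: v_3(9/4) = 2. Step 2 — apply |x|_p = p^{-v_p(x)} = 3^{-2} = 1/9.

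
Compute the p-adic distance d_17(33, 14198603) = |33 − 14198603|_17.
d_17(33, 14198603) = 1/1419857

Step 1 — x − y = 33 − 14198603 = -14198570. Step 2 — v_17(-14198570) = 5 (factor: -14198570 = −(17^5 · 10); the sign does not affect v_p). Step 3 — |x − y|_17 = 17^{-5} = 1/1419857.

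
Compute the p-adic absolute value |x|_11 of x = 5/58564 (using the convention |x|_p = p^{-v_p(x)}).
|5/58564|_11 = 14641

Step 1 — compute v_11(x) by factoring powers of 11 out of the numerator and denominator: v_11(5/58564) = -4. Step 2 — apply |x|_p = p^{-v_p(x)} = 11^{4} = 14641.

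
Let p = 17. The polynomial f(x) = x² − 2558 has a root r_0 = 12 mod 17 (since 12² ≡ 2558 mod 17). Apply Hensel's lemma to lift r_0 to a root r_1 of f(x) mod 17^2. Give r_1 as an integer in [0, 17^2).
r_1 = 233 (mod 289)

Hensel's recurrence: r_{i+1} = r_i − f(r_i)·(f′(r_i))^{-1} mod 17^{i+2}, with f′(x) = 2x. Iterate:
  r_0 = 12 (mod 17)
  r_1 = 233 (mod 289)
Final: r_1 = 233, and one checks f(r_1) ≡ 0 mod 17^2.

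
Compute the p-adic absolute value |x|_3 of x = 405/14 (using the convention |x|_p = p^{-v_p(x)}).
|405/14|_3 = 1/81

Step 1 — compute v_3(x) by factoring powers of 3 out of the numerator and denominator: v_3(405/14) = 4. Step 2 — apply |x|_p = p^{-v_p(x)} = 3^{-4} = 1/81.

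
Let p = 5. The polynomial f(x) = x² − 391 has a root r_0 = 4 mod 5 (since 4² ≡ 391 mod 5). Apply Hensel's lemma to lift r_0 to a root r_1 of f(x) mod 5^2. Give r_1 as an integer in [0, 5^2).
r_1 = 4 (mod 25)

Hensel's recurrence: r_{i+1} = r_i − f(r_i)·(f′(r_i))^{-1} mod 5^{i+2}, with f′(x) = 2x. Iterate:
  r_0 = 4 (mod 5)
  r_1 = 4 (mod 25)
Final: r_1 = 4, and one checks f(r_1) ≡ 0 mod 5^2.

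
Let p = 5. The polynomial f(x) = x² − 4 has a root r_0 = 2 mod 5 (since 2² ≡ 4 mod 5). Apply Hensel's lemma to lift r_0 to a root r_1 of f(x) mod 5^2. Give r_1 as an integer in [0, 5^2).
r_1 = 2 (mod 25)

Hensel's recurrence: r_{i+1} = r_i − f(r_i)·(f′(r_i))^{-1} mod 5^{i+2}, with f′(x) = 2x. Iterate:
  r_0 = 2 (mod 5)
  r_1 = 2 (mod 25)
Final: r_1 = 2, and one checks f(r_1) ≡ 0 mod 5^2.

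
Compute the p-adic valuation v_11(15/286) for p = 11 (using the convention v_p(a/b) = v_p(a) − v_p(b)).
v_11(15/286) = -1

Factor powers of 11 from the numerator and denominator of the reduced fraction: 15 = 11^0 · 15 and 286 = 11^1 · 26. Apply v_p(a/b) = v_p(a) − v_p(b): v_11(15/286) = 0 − 1 = -1.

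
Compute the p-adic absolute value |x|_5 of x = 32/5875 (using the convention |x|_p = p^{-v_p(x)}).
|32/5875|_5 = 125

Step 1 — compute v_5(x) by factoring powers of 5 out of the numerator and denominator: v_5(32/5875) = -3. Step 2 — apply |x|_p = p^{-v_p(x)} = 5^{3} = 125.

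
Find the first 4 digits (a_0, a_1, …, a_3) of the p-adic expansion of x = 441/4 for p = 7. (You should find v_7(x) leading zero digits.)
(a_0, …, a_3) = (0, 0, 4, 5)

v_7(441/4) = 2, so a_0 = ... = a_1 = 0. Factor out: x = 7^2 · u with u = 9/4 a unit in ℤ_7. Expand u iteratively via a_{v+i} = u_i mod 7, u_{i+1} = (u_i − a_{v+i})/7:
  u_0 = 9/4;  a_2 = 4;  u_1 = (u_0 − 4)/7 = -1/4
  u_1 = -1/4;  a_3 = 5;  u_2 = (u_1 − 5)/7 = -3/4
Digits: (0, 0, 4, 5).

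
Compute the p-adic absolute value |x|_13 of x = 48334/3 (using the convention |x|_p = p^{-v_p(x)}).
|48334/3|_13 = 1/2197

Step 1 — compute v_13(x) by factoring powers of 13 out of the numerator and denominator: v_13(48334/3) = 3. Step 2 — apply |x|_p = p^{-v_p(x)} = 13^{-3} = 1/2197.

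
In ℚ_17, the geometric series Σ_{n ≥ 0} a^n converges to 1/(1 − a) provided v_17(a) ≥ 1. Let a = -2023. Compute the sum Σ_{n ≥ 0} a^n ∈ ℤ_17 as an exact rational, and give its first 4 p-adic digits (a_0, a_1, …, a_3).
Σ a^n = 1/(1 − a) = 1/2024;  first 4 digits = (1, 0, 10, 16)

v_17(a) = 2 ≥ 1, so the series converges in ℤ_17 to 1/(1 − a) = 1/(1 − (-2023)) = 1/2024. Expand this rational in ℤ_17: compute digits iteratively via d_i = x_i mod 17, x_{i+1} = (x_i − d_i)/17. The first 4 digits are (1, 0, 10, 16).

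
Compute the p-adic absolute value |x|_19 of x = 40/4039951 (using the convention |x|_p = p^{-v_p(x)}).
|40/4039951|_19 = 130321

Step 1 — compute v_19(x) by factoring powers of 19 out of the numerator and denominator: v_19(40/4039951) = -4. Step 2 — apply |x|_p = p^{-v_p(x)} = 19^{4} = 130321.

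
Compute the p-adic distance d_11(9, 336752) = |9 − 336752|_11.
d_11(9, 336752) = 1/14641

Step 1 — x − y = 9 − 336752 = -336743. Step 2 — v_11(-336743) = 4 (factor: -336743 = −(11^4 · 23); the sign does not affect v_p). Step 3 — |x − y|_11 = 11^{-4} = 1/14641.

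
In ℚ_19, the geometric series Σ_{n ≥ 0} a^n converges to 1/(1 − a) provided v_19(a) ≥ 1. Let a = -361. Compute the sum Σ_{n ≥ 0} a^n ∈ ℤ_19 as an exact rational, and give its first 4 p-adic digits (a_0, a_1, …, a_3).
Σ a^n = 1/(1 − a) = 1/362;  first 4 digits = (1, 0, 18, 18)

v_19(a) = 2 ≥ 1, so the series converges in ℤ_19 to 1/(1 − a) = 1/(1 − (-361)) = 1/362. Expand this rational in ℤ_19: compute digits iteratively via d_i = x_i mod 19, x_{i+1} = (x_i − d_i)/19. The first 4 digits are (1, 0, 18, 18).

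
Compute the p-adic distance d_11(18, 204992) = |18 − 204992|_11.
d_11(18, 204992) = 1/14641

Step 1 — x − y = 18 − 204992 = -204974. Step 2 — v_11(-204974) = 4 (factor: -204974 = −(11^4 · 14); the sign does not affect v_p). Step 3 — |x − y|_11 = 11^{-4} = 1/14641.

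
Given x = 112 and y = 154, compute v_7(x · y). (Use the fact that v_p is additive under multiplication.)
v_7(17248) = 2

v_p(x) = 1 (factor: 112 = 7^1 · 16); v_p(y) = 1 (factor: 154 = 7^1 · 22). Additivity: v_p(xy) = v_p(x) + v_p(y) = 1 + 1 = 2. (Direct check: xy = 17248 = 7^2 · (352).)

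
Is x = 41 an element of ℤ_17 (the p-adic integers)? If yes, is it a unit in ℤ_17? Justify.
x ∈ ℤ_17^× (unit); v_17(x) = 0

ℤ_17 = {x ∈ ℚ_17 : v_17(x) ≥ 0} and ℤ_17^× = {x ∈ ℤ_17 : v_17(x) = 0}. Here v_17(41) = v_17(num) − v_17(den) = 0; compare against these criteria.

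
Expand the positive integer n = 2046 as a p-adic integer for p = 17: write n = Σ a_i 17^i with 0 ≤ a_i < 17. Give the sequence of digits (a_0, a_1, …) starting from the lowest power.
(a_0, a_1, …) = (6, 1, 7)

Repeated division by 17 gives the digits low-to-high: 2046 = 6 + 1·17^1 + 7·17^2. Digit sequence: (6, 1, 7).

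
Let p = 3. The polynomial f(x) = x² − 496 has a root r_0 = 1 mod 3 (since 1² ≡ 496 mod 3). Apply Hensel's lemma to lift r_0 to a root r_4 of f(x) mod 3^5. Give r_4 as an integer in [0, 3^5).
r_4 = 208 (mod 243)

Hensel's recurrence: r_{i+1} = r_i − f(r_i)·(f′(r_i))^{-1} mod 3^{i+2}, with f′(x) = 2x. Iterate:
  r_0 = 1 (mod 3)
  r_1 = 1 (mod 9)
  r_2 = 19 (mod 27)
  r_3 = 46 (mod 81)
  r_4 = 208 (mod 243)
Final: r_4 = 208, and one checks f(r_4) ≡ 0 mod 3^5.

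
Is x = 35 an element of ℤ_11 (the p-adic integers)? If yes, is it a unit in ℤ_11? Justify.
x ∈ ℤ_11^× (unit); v_11(x) = 0

ℤ_11 = {x ∈ ℚ_11 : v_11(x) ≥ 0} and ℤ_11^× = {x ∈ ℤ_11 : v_11(x) = 0}. Here v_11(35) = v_11(num) − v_11(den) = 0; compare against these criteria.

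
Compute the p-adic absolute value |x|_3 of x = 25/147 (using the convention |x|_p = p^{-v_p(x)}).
|25/147|_3 = 3

Step 1 — compute v_3(x) by factoring powers of 3 out of the numerator and denominator: v_3(25/147) = -1. Step 2 — apply |x|_p = p^{-v_p(x)} = 3^{1} = 3.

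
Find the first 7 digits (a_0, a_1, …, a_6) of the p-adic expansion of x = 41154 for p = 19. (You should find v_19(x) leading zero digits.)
(a_0, …, a_6) = (0, 0, 0, 6, 0, 0, 0)

v_19(41154) = 3, so a_0 = ... = a_2 = 0. Factor out: x = 19^3 · u with u = 6 a unit in ℤ_19. Expand u iteratively via a_{v+i} = u_i mod 19, u_{i+1} = (u_i − a_{v+i})/19:
  u_0 = 6;  a_3 = 6;  u_1 = (u_0 − 6)/19 = 0
  u_1 = 0;  a_4 = 0;  u_2 = (u_1 − 0)/19 = 0
  u_2 = 0;  a_5 = 0;  u_3 = (u_2 − 0)/19 = 0
  u_3 = 0;  a_6 = 0;  u_4 = (u_3 − 0)/19 = 0
Digits: (0, 0, 0, 6, 0, 0, 0).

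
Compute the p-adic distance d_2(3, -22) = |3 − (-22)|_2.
d_2(3, -22) = 1

Step 1 — x − y = 3 − (-22) = 25. Step 2 — v_2(25) = 0 (factor: 25 = (2^0 · 25); the sign does not affect v_p). Step 3 — |x − y|_2 = 2^{0} = 1.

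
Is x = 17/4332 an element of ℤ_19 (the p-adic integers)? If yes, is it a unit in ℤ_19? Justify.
x ∉ ℤ_19 (v_19(x) = -2 < 0)

ℤ_19 = {x ∈ ℚ_19 : v_19(x) ≥ 0} and ℤ_19^× = {x ∈ ℤ_19 : v_19(x) = 0}. Here v_19(17/4332) = v_19(num) − v_19(den) = -2; compare against these criteria.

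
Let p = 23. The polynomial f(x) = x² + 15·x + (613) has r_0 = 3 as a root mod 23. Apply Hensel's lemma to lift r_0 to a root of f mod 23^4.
r_3 = 70429 (mod 279841)

Hensel: r_{i+1} = r_i − f(r_i)·(f′(r_i))^{-1} mod 23^{i+2}, f′(x) = 2x + 15. Iterate:
  r_0 = 3 (mod 23)
  r_1 = 72 (mod 529)
  r_2 = 9594 (mod 12167)
  r_3 = 70429 (mod 279841)
Final: r = 70429 satisfies f(r) ≡ 0 mod 23^4.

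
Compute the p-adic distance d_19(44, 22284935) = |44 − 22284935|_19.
d_19(44, 22284935) = 1/2476099

Step 1 — x − y = 44 − 22284935 = -22284891. Step 2 — v_19(-22284891) = 5 (factor: -22284891 = −(19^5 · 9); the sign does not affect v_p). Step 3 — |x − y|_19 = 19^{-5} = 1/2476099.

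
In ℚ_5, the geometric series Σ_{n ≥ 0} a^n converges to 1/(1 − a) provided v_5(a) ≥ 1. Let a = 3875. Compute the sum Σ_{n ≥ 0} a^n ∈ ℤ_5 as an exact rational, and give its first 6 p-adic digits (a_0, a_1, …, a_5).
Σ a^n = 1/(1 − a) = -1/3874;  first 6 digits = (1, 0, 0, 1, 1, 1)

v_5(a) = 3 ≥ 1, so the series converges in ℤ_5 to 1/(1 − a) = 1/(1 − 3875) = -1/3874. Expand this rational in ℤ_5: compute digits iteratively via d_i = x_i mod 5, x_{i+1} = (x_i − d_i)/5. The first 6 digits are (1, 0, 0, 1, 1, 1).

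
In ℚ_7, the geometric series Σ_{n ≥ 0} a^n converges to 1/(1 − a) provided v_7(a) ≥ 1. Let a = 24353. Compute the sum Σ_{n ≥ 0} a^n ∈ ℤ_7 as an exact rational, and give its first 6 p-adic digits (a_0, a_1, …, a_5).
Σ a^n = 1/(1 − a) = -1/24352;  first 6 digits = (1, 0, 0, 1, 3, 1)

v_7(a) = 3 ≥ 1, so the series converges in ℤ_7 to 1/(1 − a) = 1/(1 − 24353) = -1/24352. Expand this rational in ℤ_7: compute digits iteratively via d_i = x_i mod 7, x_{i+1} = (x_i − d_i)/7. The first 6 digits are (1, 0, 0, 1, 3, 1).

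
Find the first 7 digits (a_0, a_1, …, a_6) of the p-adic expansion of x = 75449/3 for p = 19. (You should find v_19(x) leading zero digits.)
(a_0, …, a_6) = (0, 0, 0, 10, 6, 6, 6)

v_19(75449/3) = 3, so a_0 = ... = a_2 = 0. Factor out: x = 19^3 · u with u = 11/3 a unit in ℤ_19. Expand u iteratively via a_{v+i} = u_i mod 19, u_{i+1} = (u_i − a_{v+i})/19:
  u_0 = 11/3;  a_3 = 10;  u_1 = (u_0 − 10)/19 = -1/3
  u_1 = -1/3;  a_4 = 6;  u_2 = (u_1 − 6)/19 = -1/3
  u_2 = -1/3;  a_5 = 6;  u_3 = (u_2 − 6)/19 = -1/3
  u_3 = -1/3;  a_6 = 6;  u_4 = (u_3 − 6)/19 = -1/3
Digits: (0, 0, 0, 10, 6, 6, 6).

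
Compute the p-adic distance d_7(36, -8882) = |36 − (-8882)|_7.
d_7(36, -8882) = 1/343

Step 1 — x − y = 36 − (-8882) = 8918. Step 2 — v_7(8918) = 3 (factor: 8918 = (7^3 · 26); the sign does not affect v_p). Step 3 — |x − y|_7 = 7^{-3} = 1/343.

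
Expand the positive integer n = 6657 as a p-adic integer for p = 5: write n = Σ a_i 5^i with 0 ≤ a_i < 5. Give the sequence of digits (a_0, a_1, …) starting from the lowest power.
(a_0, a_1, …) = (2, 1, 1, 3, 0, 2)

Repeated division by 5 gives the digits low-to-high: 6657 = 2 + 1·5^1 + 1·5^2 + 3·5^3 + 2·5^5. Digit sequence: (2, 1, 1, 3, 0, 2).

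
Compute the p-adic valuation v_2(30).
v_2(30) = 1

v_2(n) is the largest exponent k such that 2^k divides n. Factor out: 30 = 2^1 · 15. (Sign doesn't affect v_p.) So v_2(30) = 1.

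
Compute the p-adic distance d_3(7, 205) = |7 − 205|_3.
d_3(7, 205) = 1/9

Step 1 — x − y = 7 − 205 = -198. Step 2 — v_3(-198) = 2 (factor: -198 = −(3^2 · 22); the sign does not affect v_p). Step 3 — |x − y|_3 = 3^{-2} = 1/9.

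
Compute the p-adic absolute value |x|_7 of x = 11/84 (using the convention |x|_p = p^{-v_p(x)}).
|11/84|_7 = 7

Step 1 — compute v_7(x) by factoring powers of 7 out of the numerator and denominator: v_7(11/84) = -1. Step 2 — apply |x|_p = p^{-v_p(x)} = 7^{1} = 7.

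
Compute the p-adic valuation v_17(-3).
v_17(-3) = 0

v_17(n) is the largest exponent k such that 17^k divides n. Factor out: -3 = -17^0 · 3. (Sign doesn't affect v_p.) So v_17(-3) = 0.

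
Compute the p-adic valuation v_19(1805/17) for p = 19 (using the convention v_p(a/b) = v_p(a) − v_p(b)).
v_19(1805/17) = 2

Factor powers of 19 from the numerator and denominator of the reduced fraction: 1805 = 19^2 · 5 and 17 = 19^0 · 17. Apply v_p(a/b) = v_p(a) − v_p(b): v_19(1805/17) = 2 − 0 = 2.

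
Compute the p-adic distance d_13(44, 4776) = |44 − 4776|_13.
d_13(44, 4776) = 1/169

Step 1 — x − y = 44 − 4776 = -4732. Step 2 — v_13(-4732) = 2 (factor: -4732 = −(13^2 · 28); the sign does not affect v_p). Step 3 — |x − y|_13 = 13^{-2} = 1/169.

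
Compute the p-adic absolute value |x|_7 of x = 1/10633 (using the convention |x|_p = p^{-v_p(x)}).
|1/10633|_7 = 343

Step 1 — compute v_7(x) by factoring powers of 7 out of the numerator and denominator: v_7(1/10633) = -3. Step 2 — apply |x|_p = p^{-v_p(x)} = 7^{3} = 343.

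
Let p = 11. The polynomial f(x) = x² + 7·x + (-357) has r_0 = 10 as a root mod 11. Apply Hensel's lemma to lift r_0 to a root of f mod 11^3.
r_2 = 604 (mod 1331)

Hensel: r_{i+1} = r_i − f(r_i)·(f′(r_i))^{-1} mod 11^{i+2}, f′(x) = 2x + 7. Iterate:
  r_0 = 10 (mod 11)
  r_1 = 120 (mod 121)
  r_2 = 604 (mod 1331)
Final: r = 604 satisfies f(r) ≡ 0 mod 11^3.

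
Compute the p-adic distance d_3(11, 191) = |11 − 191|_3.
d_3(11, 191) = 1/9

Step 1 — x − y = 11 − 191 = -180. Step 2 — v_3(-180) = 2 (factor: -180 = −(3^2 · 20); the sign does not affect v_p). Step 3 — |x − y|_3 = 3^{-2} = 1/9.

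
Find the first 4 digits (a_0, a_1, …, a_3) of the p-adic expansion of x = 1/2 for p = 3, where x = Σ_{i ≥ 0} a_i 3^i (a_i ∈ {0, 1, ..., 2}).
(a_0, …, a_3) = (2, 1, 1, 1)

v_3(1/2) = 0 (numerator and denominator both coprime to 3), so x ∈ ℤ_3^×. Compute digits iteratively via a_i = x_i mod 3, x_{i+1} = (x_i − a_i)/3, with x_0 = x:
  x_0 = 1/2;  a_0 = 2;  x_1 = (x_0 − 2)/3 = -1/2
  x_1 = -1/2;  a_1 = 1;  x_2 = (x_1 − 1)/3 = -1/2
  x_2 = -1/2;  a_2 = 1;  x_3 = (x_2 − 1)/3 = -1/2
  x_3 = -1/2;  a_3 = 1;  x_4 = (x_3 − 1)/3 = -1/2
Digits: (2, 1, 1, 1).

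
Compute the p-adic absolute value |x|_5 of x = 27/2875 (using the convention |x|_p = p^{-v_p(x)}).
|27/2875|_5 = 125

Step 1 — compute v_5(x) by factoring powers of 5 out of the numerator and denominator: v_5(27/2875) = -3. Step 2 — apply |x|_p = p^{-v_p(x)} = 5^{3} = 125.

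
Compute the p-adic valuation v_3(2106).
v_3(2106) = 4

v_3(n) is the largest exponent k such that 3^k divides n. Factor out: 2106 = 3^4 · 26. (Sign doesn't affect v_p.) So v_3(2106) = 4.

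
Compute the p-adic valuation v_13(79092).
v_13(79092) = 3

v_13(n) is the largest exponent k such that 13^k divides n. Factor out: 79092 = 13^3 · 36. (Sign doesn't affect v_p.) So v_13(79092) = 3.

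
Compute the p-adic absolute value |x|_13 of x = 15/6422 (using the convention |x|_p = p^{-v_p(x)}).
|15/6422|_13 = 169

Step 1 — compute v_13(x) by factoring powers of 13 out of the numerator and denominator: v_13(15/6422) = -2. Step 2 — apply |x|_p = p^{-v_p(x)} = 13^{2} = 169.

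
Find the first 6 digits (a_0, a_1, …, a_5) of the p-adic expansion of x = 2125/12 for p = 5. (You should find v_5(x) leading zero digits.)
(a_0, …, a_5) = (0, 0, 0, 1, 3, 4)

v_5(2125/12) = 3, so a_0 = ... = a_2 = 0. Factor out: x = 5^3 · u with u = 17/12 a unit in ℤ_5. Expand u iteratively via a_{v+i} = u_i mod 5, u_{i+1} = (u_i − a_{v+i})/5:
  u_0 = 17/12;  a_3 = 1;  u_1 = (u_0 − 1)/5 = 1/12
  u_1 = 1/12;  a_4 = 3;  u_2 = (u_1 − 3)/5 = -7/12
  u_2 = -7/12;  a_5 = 4;  u_3 = (u_2 − 4)/5 = -11/12
Digits: (0, 0, 0, 1, 3, 4).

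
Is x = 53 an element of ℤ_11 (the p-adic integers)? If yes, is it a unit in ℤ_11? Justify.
x ∈ ℤ_11^× (unit); v_11(x) = 0

ℤ_11 = {x ∈ ℚ_11 : v_11(x) ≥ 0} and ℤ_11^× = {x ∈ ℤ_11 : v_11(x) = 0}. Here v_11(53) = v_11(num) − v_11(den) = 0; compare against these criteria.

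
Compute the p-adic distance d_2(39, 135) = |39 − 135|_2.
d_2(39, 135) = 1/32

Step 1 — x − y = 39 − 135 = -96. Step 2 — v_2(-96) = 5 (factor: -96 = −(2^5 · 3); the sign does not affect v_p). Step 3 — |x − y|_2 = 2^{-5} = 1/32.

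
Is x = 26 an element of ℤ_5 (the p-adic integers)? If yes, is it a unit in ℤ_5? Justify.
x ∈ ℤ_5^× (unit); v_5(x) = 0

ℤ_5 = {x ∈ ℚ_5 : v_5(x) ≥ 0} and ℤ_5^× = {x ∈ ℤ_5 : v_5(x) = 0}. Here v_5(26) = v_5(num) − v_5(den) = 0; compare against these criteria.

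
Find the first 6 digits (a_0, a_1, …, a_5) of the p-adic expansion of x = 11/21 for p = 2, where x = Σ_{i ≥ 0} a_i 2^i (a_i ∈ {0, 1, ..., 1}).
(a_0, …, a_5) = (1, 1, 1, 1, 1, 0)

v_2(11/21) = 0 (numerator and denominator both coprime to 2), so x ∈ ℤ_2^×. Compute digits iteratively via a_i = x_i mod 2, x_{i+1} = (x_i − a_i)/2, with x_0 = x:
  x_0 = 11/21;  a_0 = 1;  x_1 = (x_0 − 1)/2 = -5/21
  x_1 = -5/21;  a_1 = 1;  x_2 = (x_1 − 1)/2 = -13/21
  x_2 = -13/21;  a_2 = 1;  x_3 = (x_2 − 1)/2 = -17/21
  x_3 = -17/21;  a_3 = 1;  x_4 = (x_3 − 1)/2 = -19/21
  x_4 = -19/21;  a_4 = 1;  x_5 = (x_4 − 1)/2 = -20/21
  x_5 = -20/21;  a_5 = 0;  x_6 = (x_5 − 0)/2 = -10/21
Digits: (1, 1, 1, 1, 1, 0).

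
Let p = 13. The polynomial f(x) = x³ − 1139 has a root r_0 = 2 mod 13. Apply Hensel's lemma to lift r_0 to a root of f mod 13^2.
r_1 = 54 (mod 169)

Hensel: r_{i+1} = r_i − f(r_i)/f′(r_i) mod 13^{i+2}, where f′(x) = 3x². Iterate:
  r_0 = 2 (mod 13)
  r_1 = 54 (mod 169)
Final: r = 54 with f(r) ≡ 0 mod 13^2.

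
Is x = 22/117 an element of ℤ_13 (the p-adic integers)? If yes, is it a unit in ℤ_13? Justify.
x ∉ ℤ_13 (v_13(x) = -1 < 0)

ℤ_13 = {x ∈ ℚ_13 : v_13(x) ≥ 0} and ℤ_13^× = {x ∈ ℤ_13 : v_13(x) = 0}. Here v_13(22/117) = v_13(num) − v_13(den) = -1; compare against these criteria.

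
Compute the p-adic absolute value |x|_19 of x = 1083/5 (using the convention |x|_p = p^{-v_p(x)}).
|1083/5|_19 = 1/361

Step 1 — compute v_19(x) by factoring powers of 19 out of the numerator and denominator: v_19(1083/5) = 2. Step 2 — apply |x|_p = p^{-v_p(x)} = 19^{-2} = 1/361.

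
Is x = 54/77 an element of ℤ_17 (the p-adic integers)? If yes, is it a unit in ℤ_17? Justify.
x ∈ ℤ_17^× (unit); v_17(x) = 0

ℤ_17 = {x ∈ ℚ_17 : v_17(x) ≥ 0} and ℤ_17^× = {x ∈ ℤ_17 : v_17(x) = 0}. Here v_17(54/77) = v_17(num) − v_17(den) = 0; compare against these criteria.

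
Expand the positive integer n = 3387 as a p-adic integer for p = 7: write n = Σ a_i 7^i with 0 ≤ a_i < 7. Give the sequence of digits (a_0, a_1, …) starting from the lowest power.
(a_0, a_1, …) = (6, 0, 6, 2, 1)

Repeated division by 7 gives the digits low-to-high: 3387 = 6 + 6·7^2 + 2·7^3 + 1·7^4. Digit sequence: (6, 0, 6, 2, 1).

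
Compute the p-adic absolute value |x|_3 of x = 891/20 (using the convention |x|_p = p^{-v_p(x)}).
|891/20|_3 = 1/81

Step 1 — compute v_3(x) by factoring powers of 3 out of the numerator and denominator: v_3(891/20) = 4. Step 2 — apply |x|_p = p^{-v_p(x)} = 3^{-4} = 1/81.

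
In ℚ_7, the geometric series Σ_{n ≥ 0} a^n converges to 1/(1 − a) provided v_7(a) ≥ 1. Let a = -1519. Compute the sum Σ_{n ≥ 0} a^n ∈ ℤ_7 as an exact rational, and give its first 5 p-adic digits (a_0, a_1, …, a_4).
Σ a^n = 1/(1 − a) = 1/1520;  first 5 digits = (1, 0, 4, 2, 1)

v_7(a) = 2 ≥ 1, so the series converges in ℤ_7 to 1/(1 − a) = 1/(1 − (-1519)) = 1/1520. Expand this rational in ℤ_7: compute digits iteratively via d_i = x_i mod 7, x_{i+1} = (x_i − d_i)/7. The first 5 digits are (1, 0, 4, 2, 1).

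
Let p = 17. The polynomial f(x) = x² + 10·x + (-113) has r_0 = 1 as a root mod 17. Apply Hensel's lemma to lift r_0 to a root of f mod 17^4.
r_3 = 82808 (mod 83521)

Hensel: r_{i+1} = r_i − f(r_i)·(f′(r_i))^{-1} mod 17^{i+2}, f′(x) = 2x + 10. Iterate:
  r_0 = 1 (mod 17)
  r_1 = 154 (mod 289)
  r_2 = 4200 (mod 4913)
  r_3 = 82808 (mod 83521)
Final: r = 82808 satisfies f(r) ≡ 0 mod 17^4.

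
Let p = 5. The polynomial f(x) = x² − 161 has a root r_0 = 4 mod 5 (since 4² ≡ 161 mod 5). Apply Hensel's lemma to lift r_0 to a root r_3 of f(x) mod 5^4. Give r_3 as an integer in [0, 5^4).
r_3 = 244 (mod 625)

Hensel's recurrence: r_{i+1} = r_i − f(r_i)·(f′(r_i))^{-1} mod 5^{i+2}, with f′(x) = 2x. Iterate:
  r_0 = 4 (mod 5)
  r_1 = 19 (mod 25)
  r_2 = 119 (mod 125)
  r_3 = 244 (mod 625)
Final: r_3 = 244, and one checks f(r_3) ≡ 0 mod 5^4.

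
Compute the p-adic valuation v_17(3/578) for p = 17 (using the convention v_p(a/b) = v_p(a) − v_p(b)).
v_17(3/578) = -2

Factor powers of 17 from the numerator and denominator of the reduced fraction: 3 = 17^0 · 3 and 578 = 17^2 · 2. Apply v_p(a/b) = v_p(a) − v_p(b): v_17(3/578) = 0 − 2 = -2.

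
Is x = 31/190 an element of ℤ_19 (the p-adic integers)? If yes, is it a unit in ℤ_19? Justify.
x ∉ ℤ_19 (v_19(x) = -1 < 0)

ℤ_19 = {x ∈ ℚ_19 : v_19(x) ≥ 0} and ℤ_19^× = {x ∈ ℤ_19 : v_19(x) = 0}. Here v_19(31/190) = v_19(num) − v_19(den) = -1; compare against these criteria.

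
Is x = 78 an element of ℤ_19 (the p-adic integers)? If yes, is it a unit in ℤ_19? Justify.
x ∈ ℤ_19^× (unit); v_19(x) = 0

ℤ_19 = {x ∈ ℚ_19 : v_19(x) ≥ 0} and ℤ_19^× = {x ∈ ℤ_19 : v_19(x) = 0}. Here v_19(78) = v_19(num) − v_19(den) = 0; compare against these criteria.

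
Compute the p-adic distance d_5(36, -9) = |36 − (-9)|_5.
d_5(36, -9) = 1/5

Step 1 — x − y = 36 − (-9) = 45. Step 2 — v_5(45) = 1 (factor: 45 = (5^1 · 9); the sign does not affect v_p). Step 3 — |x − y|_5 = 5^{-1} = 1/5.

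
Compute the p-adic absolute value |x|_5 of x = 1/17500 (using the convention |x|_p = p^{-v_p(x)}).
|1/17500|_5 = 625

Step 1 — compute v_5(x) by factoring powers of 5 out of the numerator and denominator: v_5(1/17500) = -4. Step 2 — apply |x|_p = p^{-v_p(x)} = 5^{4} = 625.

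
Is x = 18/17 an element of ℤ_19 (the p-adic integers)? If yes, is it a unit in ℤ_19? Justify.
x ∈ ℤ_19^× (unit); v_19(x) = 0

ℤ_19 = {x ∈ ℚ_19 : v_19(x) ≥ 0} and ℤ_19^× = {x ∈ ℤ_19 : v_19(x) = 0}. Here v_19(18/17) = v_19(num) − v_19(den) = 0; compare against these criteria.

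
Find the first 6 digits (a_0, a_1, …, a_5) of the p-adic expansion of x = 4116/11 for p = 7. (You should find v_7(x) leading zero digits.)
(a_0, …, a_5) = (0, 0, 0, 3, 1, 3)

v_7(4116/11) = 3, so a_0 = ... = a_2 = 0. Factor out: x = 7^3 · u with u = 12/11 a unit in ℤ_7. Expand u iteratively via a_{v+i} = u_i mod 7, u_{i+1} = (u_i − a_{v+i})/7:
  u_0 = 12/11;  a_3 = 3;  u_1 = (u_0 − 3)/7 = -3/11
  u_1 = -3/11;  a_4 = 1;  u_2 = (u_1 − 1)/7 = -2/11
  u_2 = -2/11;  a_5 = 3;  u_3 = (u_2 − 3)/7 = -5/11
Digits: (0, 0, 0, 3, 1, 3).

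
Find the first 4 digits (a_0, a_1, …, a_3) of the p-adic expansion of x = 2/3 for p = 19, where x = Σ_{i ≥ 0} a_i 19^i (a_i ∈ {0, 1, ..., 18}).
(a_0, …, a_3) = (7, 6, 6, 6)

v_19(2/3) = 0 (numerator and denominator both coprime to 19), so x ∈ ℤ_19^×. Compute digits iteratively via a_i = x_i mod 19, x_{i+1} = (x_i − a_i)/19, with x_0 = x:
  x_0 = 2/3;  a_0 = 7;  x_1 = (x_0 − 7)/19 = -1/3
  x_1 = -1/3;  a_1 = 6;  x_2 = (x_1 − 6)/19 = -1/3
  x_2 = -1/3;  a_2 = 6;  x_3 = (x_2 − 6)/19 = -1/3
  x_3 = -1/3;  a_3 = 6;  x_4 = (x_3 − 6)/19 = -1/3
Digits: (7, 6, 6, 6).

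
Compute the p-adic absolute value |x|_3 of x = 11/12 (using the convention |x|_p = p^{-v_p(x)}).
|11/12|_3 = 3

Step 1 — compute v_3(x) by factoring powers of 3 out of the numerator and denominator: v_3(11/12) = -1. Step 2 — apply |x|_p = p^{-v_p(x)} = 3^{1} = 3.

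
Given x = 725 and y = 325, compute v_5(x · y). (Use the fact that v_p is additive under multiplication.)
v_5(235625) = 4

v_p(x) = 2 (factor: 725 = 5^2 · 29); v_p(y) = 2 (factor: 325 = 5^2 · 13). Additivity: v_p(xy) = v_p(x) + v_p(y) = 2 + 2 = 4. (Direct check: xy = 235625 = 5^4 · (377).)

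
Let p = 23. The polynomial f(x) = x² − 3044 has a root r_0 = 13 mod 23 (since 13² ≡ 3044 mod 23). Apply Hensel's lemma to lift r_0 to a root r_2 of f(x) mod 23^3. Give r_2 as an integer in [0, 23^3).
r_2 = 6085 (mod 12167)

Hensel's recurrence: r_{i+1} = r_i − f(r_i)·(f′(r_i))^{-1} mod 23^{i+2}, with f′(x) = 2x. Iterate:
  r_0 = 13 (mod 23)
  r_1 = 266 (mod 529)
  r_2 = 6085 (mod 12167)
Final: r_2 = 6085, and one checks f(r_2) ≡ 0 mod 23^3.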